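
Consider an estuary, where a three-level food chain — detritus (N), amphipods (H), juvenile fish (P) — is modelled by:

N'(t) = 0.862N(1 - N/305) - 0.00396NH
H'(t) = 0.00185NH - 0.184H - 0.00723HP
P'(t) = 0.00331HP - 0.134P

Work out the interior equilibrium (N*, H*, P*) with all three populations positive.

N* ≈ 248, H* ≈ 40.5, P* ≈ 38.1

From dP/dt = 0: 0.00331H* = 0.134, so H* = 40.5.
From dN/dt = 0: 0.862(1 - N*/305) = 0.00396·40.5, giving N* = 305·(1 - 0.186) = 248.
From dH/dt = 0: 0.00185·248 - 0.184 = 0.00723P*, so P* = 0.275/0.00723 = 38.1.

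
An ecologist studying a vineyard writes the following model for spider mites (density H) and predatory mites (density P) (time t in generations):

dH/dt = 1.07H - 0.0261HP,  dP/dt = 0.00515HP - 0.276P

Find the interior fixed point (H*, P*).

Set dP/dt = 0 with P > 0: 0.00515H - 0.276 = 0, so H* = 0.276/0.00515 = 53.6.
Set dH/dt = 0 with H > 0: 1.07 - 0.0261P = 0, so P* = 1.07/0.0261 = 41.

H* ≈ 53.6, P* ≈ 41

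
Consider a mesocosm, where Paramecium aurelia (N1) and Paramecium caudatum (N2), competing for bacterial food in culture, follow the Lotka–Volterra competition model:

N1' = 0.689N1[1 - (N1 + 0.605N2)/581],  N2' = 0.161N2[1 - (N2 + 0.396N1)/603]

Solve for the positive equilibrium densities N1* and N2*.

N1* ≈ 284, N2* ≈ 490

Setting both brackets to zero gives the nullclines N1 + 0.605N2 = 581 and 0.396N1 + N2 = 603.
Substituting N2 = 603 - 0.396N1 into the first: N1(1 - 0.605·0.396) = 581 - 0.605·603.
So N1* = 216/0.76 = 284, and then N2* = 603 - 0.396·284 = 490.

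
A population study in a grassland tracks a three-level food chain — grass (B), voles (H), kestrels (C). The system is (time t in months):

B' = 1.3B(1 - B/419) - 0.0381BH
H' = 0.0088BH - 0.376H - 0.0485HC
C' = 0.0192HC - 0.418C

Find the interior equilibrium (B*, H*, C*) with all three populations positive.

From dC/dt = 0: 0.0192H* = 0.418, so H* = 21.8.
From dB/dt = 0: 1.3(1 - B*/419) = 0.0381·21.8, giving B* = 419·(1 - 0.638) = 152.
From dH/dt = 0: 0.0088·152 - 0.376 = 0.0485C*, so C* = 0.959/0.0485 = 19.8.

B* ≈ 152, H* ≈ 21.8, C* ≈ 19.8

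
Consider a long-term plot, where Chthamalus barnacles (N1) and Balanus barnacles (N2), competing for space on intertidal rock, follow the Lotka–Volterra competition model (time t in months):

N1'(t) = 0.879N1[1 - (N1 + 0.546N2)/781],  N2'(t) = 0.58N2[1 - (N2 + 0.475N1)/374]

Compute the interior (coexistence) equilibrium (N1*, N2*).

N1* ≈ 779, N2* ≈ 4.08

Setting both brackets to zero gives the nullclines N1 + 0.546N2 = 781 and 0.475N1 + N2 = 374.
Substituting N2 = 374 - 0.475N1 into the first: N1(1 - 0.546·0.475) = 781 - 0.546·374.
So N1* = 577/0.741 = 779, and then N2* = 374 - 0.475·779 = 4.08.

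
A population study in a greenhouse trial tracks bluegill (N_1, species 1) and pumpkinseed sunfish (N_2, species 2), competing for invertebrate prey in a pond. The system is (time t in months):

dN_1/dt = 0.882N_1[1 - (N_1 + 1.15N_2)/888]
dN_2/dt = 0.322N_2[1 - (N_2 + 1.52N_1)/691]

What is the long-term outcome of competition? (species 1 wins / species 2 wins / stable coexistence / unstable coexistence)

species 1 excludes species 2

Compare the nullcline intercepts: K1/α12 = 888/1.15 = 772 > K2 = 691; K2/α21 = 691/1.52 = 455 < K1 = 888.
Since the inequalities point opposite ways, species 1 can invade but species 2 cannot.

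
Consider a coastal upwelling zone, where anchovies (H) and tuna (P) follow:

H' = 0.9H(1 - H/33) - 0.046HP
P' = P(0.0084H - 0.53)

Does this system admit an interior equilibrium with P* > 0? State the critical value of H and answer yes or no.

The predator equation gives dP/dt > 0 only when H > 0.53/0.0084 = 63.1.
Without the predator, H → K = 33. Since 33 < 63.1, the predator cannot invade.

Threshold H = 63.1; K < 63.1, so no, the predator goes extinct.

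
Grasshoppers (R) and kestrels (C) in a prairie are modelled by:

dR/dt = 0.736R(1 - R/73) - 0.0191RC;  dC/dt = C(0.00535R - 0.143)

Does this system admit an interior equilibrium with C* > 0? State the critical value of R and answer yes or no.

The predator equation gives dC/dt > 0 only when R > 0.143/0.00535 = 26.7.
Without the predator, R → K = 73. Since 73 > 26.7, the predator can invade and persist.

Threshold R = 26.7; K > 26.7, so yes, the predator persists.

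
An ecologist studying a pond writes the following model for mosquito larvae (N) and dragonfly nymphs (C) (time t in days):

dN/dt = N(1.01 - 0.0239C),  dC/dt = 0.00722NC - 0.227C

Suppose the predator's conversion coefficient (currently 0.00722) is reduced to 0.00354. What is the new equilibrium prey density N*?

N* ≈ 64.1

At the interior fixed point, setting dC/dt = 0 with C > 0 fixes N* = (predator death rate)/(NC coefficient) — independent of the other coefficients.
With the change, N* = 0.227/0.00354 = 64.1; it rises from 31.4.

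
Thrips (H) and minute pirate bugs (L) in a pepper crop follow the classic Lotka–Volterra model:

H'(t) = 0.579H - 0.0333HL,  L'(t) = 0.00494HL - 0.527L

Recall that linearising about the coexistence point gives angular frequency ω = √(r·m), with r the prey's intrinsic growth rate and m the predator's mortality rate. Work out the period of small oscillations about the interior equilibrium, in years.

T ≈ 11.4 years

Here r = 0.579 and m = 0.527, so r·m = 0.305.
ω = √0.305 = 0.552 per year, hence T = 2π/ω ≈ 11.4 years.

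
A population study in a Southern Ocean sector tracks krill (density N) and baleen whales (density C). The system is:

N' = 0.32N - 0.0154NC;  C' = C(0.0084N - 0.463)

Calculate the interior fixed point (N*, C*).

N* ≈ 55.1, C* ≈ 20.8

Set dC/dt = 0 with C > 0: 0.0084N - 0.463 = 0, so N* = 0.463/0.0084 = 55.1.
Set dN/dt = 0 with N > 0: 0.32 - 0.0154C = 0, so C* = 0.32/0.0154 = 20.8.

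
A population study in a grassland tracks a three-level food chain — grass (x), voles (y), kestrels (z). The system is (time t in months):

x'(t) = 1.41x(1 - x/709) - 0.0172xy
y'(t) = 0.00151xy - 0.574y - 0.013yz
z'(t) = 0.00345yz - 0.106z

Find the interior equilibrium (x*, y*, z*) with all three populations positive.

From dz/dt = 0: 0.00345y* = 0.106, so y* = 30.7.
From dx/dt = 0: 1.41(1 - x*/709) = 0.0172·30.7, giving x* = 709·(1 - 0.375) = 443.
From dy/dt = 0: 0.00151·443 - 0.574 = 0.013z*, so z* = 0.0953/0.013 = 7.33.

x* ≈ 443, y* ≈ 30.7, z* ≈ 7.33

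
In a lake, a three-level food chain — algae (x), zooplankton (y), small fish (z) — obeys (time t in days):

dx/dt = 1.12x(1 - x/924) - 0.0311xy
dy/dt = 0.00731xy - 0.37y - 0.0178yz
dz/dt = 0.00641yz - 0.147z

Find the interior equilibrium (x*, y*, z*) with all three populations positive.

x* ≈ 336, y* ≈ 22.9, z* ≈ 117

From dz/dt = 0: 0.00641y* = 0.147, so y* = 22.9.
From dx/dt = 0: 1.12(1 - x*/924) = 0.0311·22.9, giving x* = 924·(1 - 0.637) = 336.
From dy/dt = 0: 0.00731·336 - 0.37 = 0.0178z*, so z* = 2.08/0.0178 = 117.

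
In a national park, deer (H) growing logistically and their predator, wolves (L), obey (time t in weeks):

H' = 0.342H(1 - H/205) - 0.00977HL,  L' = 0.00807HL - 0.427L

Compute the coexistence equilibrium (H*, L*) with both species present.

From dL/dt = 0 with L > 0: 0.00807H* = 0.427, so H* = 52.9.
Substitute into dH/dt = 0: 0.342(1 - 52.9/205) = 0.00977L*.
The bracket is 0.742, giving L* = 0.254/0.00977 = 26.

H* ≈ 52.9, L* ≈ 26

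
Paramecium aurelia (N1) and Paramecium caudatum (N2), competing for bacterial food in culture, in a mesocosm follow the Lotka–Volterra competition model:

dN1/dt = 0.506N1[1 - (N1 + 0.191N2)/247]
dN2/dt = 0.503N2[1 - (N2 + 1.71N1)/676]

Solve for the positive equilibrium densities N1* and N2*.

Setting both brackets to zero gives the nullclines N1 + 0.191N2 = 247 and 1.71N1 + N2 = 676.
Substituting N2 = 676 - 1.71N1 into the first: N1(1 - 0.191·1.71) = 247 - 0.191·676.
So N1* = 118/0.673 = 175, and then N2* = 676 - 1.71·175 = 377.

N1* ≈ 175, N2* ≈ 377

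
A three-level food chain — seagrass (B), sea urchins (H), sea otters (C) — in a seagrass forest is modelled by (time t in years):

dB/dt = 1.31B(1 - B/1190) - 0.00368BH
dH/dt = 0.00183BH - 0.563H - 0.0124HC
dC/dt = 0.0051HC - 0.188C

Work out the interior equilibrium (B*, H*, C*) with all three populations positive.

B* ≈ 1070, H* ≈ 36.9, C* ≈ 112

From dC/dt = 0: 0.0051H* = 0.188, so H* = 36.9.
From dB/dt = 0: 1.31(1 - B*/1190) = 0.00368·36.9, giving B* = 1190·(1 - 0.104) = 1070.
From dH/dt = 0: 0.00183·1070 - 0.563 = 0.0124C*, so C* = 1.39/0.0124 = 112.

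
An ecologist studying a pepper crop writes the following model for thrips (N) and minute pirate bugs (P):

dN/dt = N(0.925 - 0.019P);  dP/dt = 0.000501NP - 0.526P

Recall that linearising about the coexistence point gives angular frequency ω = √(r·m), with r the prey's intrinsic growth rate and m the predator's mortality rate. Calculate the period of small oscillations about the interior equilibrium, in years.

T ≈ 9.01 years

Here r = 0.925 and m = 0.526, so r·m = 0.487.
ω = √0.487 = 0.698 per year, hence T = 2π/ω ≈ 9.01 years.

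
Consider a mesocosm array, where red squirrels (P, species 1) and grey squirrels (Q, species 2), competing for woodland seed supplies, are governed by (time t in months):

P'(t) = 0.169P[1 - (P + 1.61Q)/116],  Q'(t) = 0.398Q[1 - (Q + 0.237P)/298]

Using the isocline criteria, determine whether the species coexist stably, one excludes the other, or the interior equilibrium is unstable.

Compare the nullcline intercepts: K1/α12 = 116/1.61 = 72 < K2 = 298; K2/α21 = 298/0.237 = 1260 > K1 = 116.
Since the inequalities point opposite ways, species 2 can invade but species 1 cannot.

species 2 excludes species 1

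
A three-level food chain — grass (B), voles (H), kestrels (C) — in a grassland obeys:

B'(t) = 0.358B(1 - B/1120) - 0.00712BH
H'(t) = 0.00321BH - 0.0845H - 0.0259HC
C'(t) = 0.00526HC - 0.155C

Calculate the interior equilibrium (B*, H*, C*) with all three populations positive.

From dC/dt = 0: 0.00526H* = 0.155, so H* = 29.5.
From dB/dt = 0: 0.358(1 - B*/1120) = 0.00712·29.5, giving B* = 1120·(1 - 0.586) = 464.
From dH/dt = 0: 0.00321·464 - 0.0845 = 0.0259C*, so C* = 1.4/0.0259 = 54.2.

B* ≈ 464, H* ≈ 29.5, C* ≈ 54.2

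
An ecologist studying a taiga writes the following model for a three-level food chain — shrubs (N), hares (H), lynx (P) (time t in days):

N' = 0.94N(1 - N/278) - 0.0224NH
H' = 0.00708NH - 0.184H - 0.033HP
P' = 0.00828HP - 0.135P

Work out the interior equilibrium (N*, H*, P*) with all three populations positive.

From dP/dt = 0: 0.00828H* = 0.135, so H* = 16.3.
From dN/dt = 0: 0.94(1 - N*/278) = 0.0224·16.3, giving N* = 278·(1 - 0.389) = 170.
From dH/dt = 0: 0.00708·170 - 0.184 = 0.033P*, so P* = 1.02/0.033 = 30.9.

N* ≈ 170, H* ≈ 16.3, P* ≈ 30.9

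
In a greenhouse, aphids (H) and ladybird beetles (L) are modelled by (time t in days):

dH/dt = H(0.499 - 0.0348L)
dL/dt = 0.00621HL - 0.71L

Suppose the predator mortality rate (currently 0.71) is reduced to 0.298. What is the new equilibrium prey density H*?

At the interior fixed point, setting dL/dt = 0 with L > 0 fixes H* = (predator death rate)/(HL coefficient) — independent of the other coefficients.
With the change, H* = 0.298/0.00621 = 48; it falls from 114.

H* ≈ 48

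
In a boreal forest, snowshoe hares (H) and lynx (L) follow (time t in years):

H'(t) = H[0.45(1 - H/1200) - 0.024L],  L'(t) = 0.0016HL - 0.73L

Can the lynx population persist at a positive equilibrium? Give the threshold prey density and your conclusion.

The predator equation gives dL/dt > 0 only when H > 0.73/0.0016 = 456.
Without the predator, H → K = 1200. Since 1200 > 456, the predator can invade and persist.

Threshold H = 456; K > 456, so yes, the predator persists.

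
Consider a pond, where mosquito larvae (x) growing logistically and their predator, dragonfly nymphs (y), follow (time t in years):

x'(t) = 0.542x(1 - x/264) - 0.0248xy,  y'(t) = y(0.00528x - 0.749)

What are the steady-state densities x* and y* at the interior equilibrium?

From dy/dt = 0 with y > 0: 0.00528x* = 0.749, so x* = 142.
Substitute into dx/dt = 0: 0.542(1 - 142/264) = 0.0248y*.
The bracket is 0.463, giving y* = 0.251/0.0248 = 10.1.

x* ≈ 142, y* ≈ 10.1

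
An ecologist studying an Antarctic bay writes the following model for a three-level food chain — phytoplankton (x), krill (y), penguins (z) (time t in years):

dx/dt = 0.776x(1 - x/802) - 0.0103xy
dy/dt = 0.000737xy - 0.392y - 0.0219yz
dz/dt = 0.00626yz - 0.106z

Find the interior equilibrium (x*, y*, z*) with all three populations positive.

From dz/dt = 0: 0.00626y* = 0.106, so y* = 16.9.
From dx/dt = 0: 0.776(1 - x*/802) = 0.0103·16.9, giving x* = 802·(1 - 0.225) = 622.
From dy/dt = 0: 0.000737·622 - 0.392 = 0.0219z*, so z* = 0.0662/0.0219 = 3.02.

x* ≈ 622, y* ≈ 16.9, z* ≈ 3.02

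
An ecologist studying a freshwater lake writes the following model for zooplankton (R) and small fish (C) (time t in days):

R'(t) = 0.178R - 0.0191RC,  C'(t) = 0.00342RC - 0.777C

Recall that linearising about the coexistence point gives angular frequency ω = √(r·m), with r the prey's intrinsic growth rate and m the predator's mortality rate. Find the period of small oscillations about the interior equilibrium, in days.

Here r = 0.178 and m = 0.777, so r·m = 0.138.
ω = √0.138 = 0.372 per day, hence T = 2π/ω ≈ 16.9 days.

T ≈ 16.9 days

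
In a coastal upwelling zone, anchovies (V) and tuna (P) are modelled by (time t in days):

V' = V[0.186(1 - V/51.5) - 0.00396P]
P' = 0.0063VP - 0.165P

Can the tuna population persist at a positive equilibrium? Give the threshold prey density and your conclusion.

Threshold V = 26.2; K > 26.2, so yes, the predator persists.

The predator equation gives dP/dt > 0 only when V > 0.165/0.0063 = 26.2.
Without the predator, V → K = 51.5. Since 51.5 > 26.2, the predator can invade and persist.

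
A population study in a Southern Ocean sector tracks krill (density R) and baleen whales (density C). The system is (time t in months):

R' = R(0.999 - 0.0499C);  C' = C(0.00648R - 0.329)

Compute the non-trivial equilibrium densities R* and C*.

R* ≈ 50.8, C* ≈ 20

Set dC/dt = 0 with C > 0: 0.00648R - 0.329 = 0, so R* = 0.329/0.00648 = 50.8.
Set dR/dt = 0 with R > 0: 0.999 - 0.0499C = 0, so C* = 0.999/0.0499 = 20.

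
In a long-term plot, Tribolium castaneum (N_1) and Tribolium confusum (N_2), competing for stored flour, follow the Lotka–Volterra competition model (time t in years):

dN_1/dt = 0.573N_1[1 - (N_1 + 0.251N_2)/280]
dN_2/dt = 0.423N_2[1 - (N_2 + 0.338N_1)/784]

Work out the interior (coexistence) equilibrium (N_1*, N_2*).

Setting both brackets to zero gives the nullclines N_1 + 0.251N_2 = 280 and 0.338N_1 + N_2 = 784.
Substituting N_2 = 784 - 0.338N_1 into the first: N_1(1 - 0.251·0.338) = 280 - 0.251·784.
So N_1* = 83.2/0.915 = 90.9, and then N_2* = 784 - 0.338·90.9 = 753.

N_1* ≈ 90.9, N_2* ≈ 753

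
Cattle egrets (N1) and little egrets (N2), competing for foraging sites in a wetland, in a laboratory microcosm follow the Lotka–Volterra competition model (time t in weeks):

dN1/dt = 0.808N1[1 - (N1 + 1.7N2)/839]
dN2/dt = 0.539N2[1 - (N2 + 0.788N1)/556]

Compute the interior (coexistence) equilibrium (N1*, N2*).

N1* ≈ 313, N2* ≈ 310

Setting both brackets to zero gives the nullclines N1 + 1.7N2 = 839 and 0.788N1 + N2 = 556.
Substituting N2 = 556 - 0.788N1 into the first: N1(1 - 1.7·0.788) = 839 - 1.7·556.
So N1* = -106/-0.34 = 313, and then N2* = 556 - 0.788·313 = 310.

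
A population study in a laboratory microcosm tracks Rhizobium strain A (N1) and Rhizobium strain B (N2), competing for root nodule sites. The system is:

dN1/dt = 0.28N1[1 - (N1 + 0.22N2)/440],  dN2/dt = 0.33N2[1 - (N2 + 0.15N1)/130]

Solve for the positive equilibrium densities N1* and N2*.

Setting both brackets to zero gives the nullclines N1 + 0.22N2 = 440 and 0.15N1 + N2 = 130.
Substituting N2 = 130 - 0.15N1 into the first: N1(1 - 0.22·0.15) = 440 - 0.22·130.
So N1* = 411/0.967 = 425, and then N2* = 130 - 0.15·425 = 66.2.

N1* ≈ 425, N2* ≈ 66.2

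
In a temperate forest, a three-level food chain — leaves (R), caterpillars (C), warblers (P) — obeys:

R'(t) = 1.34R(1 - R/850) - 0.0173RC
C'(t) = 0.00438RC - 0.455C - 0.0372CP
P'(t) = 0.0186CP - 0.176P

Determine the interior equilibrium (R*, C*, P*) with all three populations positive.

R* ≈ 746, C* ≈ 9.46, P* ≈ 75.6

From dP/dt = 0: 0.0186C* = 0.176, so C* = 9.46.
From dR/dt = 0: 1.34(1 - R*/850) = 0.0173·9.46, giving R* = 850·(1 - 0.122) = 746.
From dC/dt = 0: 0.00438·746 - 0.455 = 0.0372P*, so P* = 2.81/0.0372 = 75.6.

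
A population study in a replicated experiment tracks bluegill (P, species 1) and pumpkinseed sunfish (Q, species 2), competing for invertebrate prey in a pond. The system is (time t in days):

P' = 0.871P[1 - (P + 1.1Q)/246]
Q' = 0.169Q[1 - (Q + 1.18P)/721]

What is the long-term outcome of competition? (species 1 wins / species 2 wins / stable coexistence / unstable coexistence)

species 2 excludes species 1

Compare the nullcline intercepts: K1/α12 = 246/1.1 = 224 < K2 = 721; K2/α21 = 721/1.18 = 611 > K1 = 246.
Since the inequalities point opposite ways, species 2 can invade but species 1 cannot.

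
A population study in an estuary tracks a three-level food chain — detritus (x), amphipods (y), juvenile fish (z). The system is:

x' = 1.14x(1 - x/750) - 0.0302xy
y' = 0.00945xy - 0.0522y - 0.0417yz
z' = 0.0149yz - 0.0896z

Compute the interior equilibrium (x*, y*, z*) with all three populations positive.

From dz/dt = 0: 0.0149y* = 0.0896, so y* = 6.01.
From dx/dt = 0: 1.14(1 - x*/750) = 0.0302·6.01, giving x* = 750·(1 - 0.159) = 631.
From dy/dt = 0: 0.00945·631 - 0.0522 = 0.0417z*, so z* = 5.91/0.0417 = 142.

x* ≈ 631, y* ≈ 6.01, z* ≈ 142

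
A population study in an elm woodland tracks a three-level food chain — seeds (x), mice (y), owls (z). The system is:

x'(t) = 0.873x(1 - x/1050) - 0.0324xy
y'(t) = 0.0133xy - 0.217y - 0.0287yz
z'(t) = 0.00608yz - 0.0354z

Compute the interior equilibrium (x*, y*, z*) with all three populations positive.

x* ≈ 823, y* ≈ 5.82, z* ≈ 374

From dz/dt = 0: 0.00608y* = 0.0354, so y* = 5.82.
From dx/dt = 0: 0.873(1 - x*/1050) = 0.0324·5.82, giving x* = 1050·(1 - 0.216) = 823.
From dy/dt = 0: 0.0133·823 - 0.217 = 0.0287z*, so z* = 10.7/0.0287 = 374.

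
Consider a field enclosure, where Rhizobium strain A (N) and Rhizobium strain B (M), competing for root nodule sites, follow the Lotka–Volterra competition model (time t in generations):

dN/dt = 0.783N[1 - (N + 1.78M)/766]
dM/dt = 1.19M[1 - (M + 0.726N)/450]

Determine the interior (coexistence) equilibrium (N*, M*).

Setting both brackets to zero gives the nullclines N + 1.78M = 766 and 0.726N + M = 450.
Substituting M = 450 - 0.726N into the first: N(1 - 1.78·0.726) = 766 - 1.78·450.
So N* = -35/-0.292 = 120, and then M* = 450 - 0.726·120 = 363.

N* ≈ 120, M* ≈ 363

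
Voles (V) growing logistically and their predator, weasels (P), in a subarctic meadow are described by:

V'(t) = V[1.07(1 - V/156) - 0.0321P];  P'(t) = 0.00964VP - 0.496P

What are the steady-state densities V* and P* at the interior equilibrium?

V* ≈ 51.5, P* ≈ 22.3

From dP/dt = 0 with P > 0: 0.00964V* = 0.496, so V* = 51.5.
Substitute into dV/dt = 0: 1.07(1 - 51.5/156) = 0.0321P*.
The bracket is 0.67, giving P* = 0.717/0.0321 = 22.3.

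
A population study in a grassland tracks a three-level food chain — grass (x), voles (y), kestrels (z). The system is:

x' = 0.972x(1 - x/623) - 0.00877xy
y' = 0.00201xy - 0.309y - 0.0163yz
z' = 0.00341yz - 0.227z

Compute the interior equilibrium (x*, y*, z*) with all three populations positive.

From dz/dt = 0: 0.00341y* = 0.227, so y* = 66.6.
From dx/dt = 0: 0.972(1 - x*/623) = 0.00877·66.6, giving x* = 623·(1 - 0.601) = 249.
From dy/dt = 0: 0.00201·249 - 0.309 = 0.0163z*, so z* = 0.191/0.0163 = 11.7.

x* ≈ 249, y* ≈ 66.6, z* ≈ 11.7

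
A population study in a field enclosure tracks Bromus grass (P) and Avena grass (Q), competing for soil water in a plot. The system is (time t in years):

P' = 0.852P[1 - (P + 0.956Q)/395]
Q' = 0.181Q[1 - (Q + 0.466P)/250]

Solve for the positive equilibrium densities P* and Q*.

Setting both brackets to zero gives the nullclines P + 0.956Q = 395 and 0.466P + Q = 250.
Substituting Q = 250 - 0.466P into the first: P(1 - 0.956·0.466) = 395 - 0.956·250.
So P* = 156/0.555 = 281, and then Q* = 250 - 0.466·281 = 119.

P* ≈ 281, Q* ≈ 119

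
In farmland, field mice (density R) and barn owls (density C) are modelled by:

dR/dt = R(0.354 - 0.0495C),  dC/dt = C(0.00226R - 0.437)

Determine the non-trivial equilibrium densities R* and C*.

Set dC/dt = 0 with C > 0: 0.00226R - 0.437 = 0, so R* = 0.437/0.00226 = 193.
Set dR/dt = 0 with R > 0: 0.354 - 0.0495C = 0, so C* = 0.354/0.0495 = 7.15.

R* ≈ 193, C* ≈ 7.15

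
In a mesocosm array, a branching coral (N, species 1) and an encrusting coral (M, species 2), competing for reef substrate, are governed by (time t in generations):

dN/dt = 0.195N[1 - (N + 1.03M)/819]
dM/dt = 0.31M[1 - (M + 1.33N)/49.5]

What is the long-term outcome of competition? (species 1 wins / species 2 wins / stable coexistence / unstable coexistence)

Compare the nullcline intercepts: K1/α12 = 819/1.03 = 795 > K2 = 49.5; K2/α21 = 49.5/1.33 = 37.2 < K1 = 819.
Since the inequalities point opposite ways, species 1 can invade but species 2 cannot.

species 1 excludes species 2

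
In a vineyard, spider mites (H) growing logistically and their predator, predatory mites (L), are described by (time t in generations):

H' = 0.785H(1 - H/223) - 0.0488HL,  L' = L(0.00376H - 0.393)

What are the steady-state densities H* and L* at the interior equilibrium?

H* ≈ 105, L* ≈ 8.55

From dL/dt = 0 with L > 0: 0.00376H* = 0.393, so H* = 105.
Substitute into dH/dt = 0: 0.785(1 - 105/223) = 0.0488L*.
The bracket is 0.531, giving L* = 0.417/0.0488 = 8.55.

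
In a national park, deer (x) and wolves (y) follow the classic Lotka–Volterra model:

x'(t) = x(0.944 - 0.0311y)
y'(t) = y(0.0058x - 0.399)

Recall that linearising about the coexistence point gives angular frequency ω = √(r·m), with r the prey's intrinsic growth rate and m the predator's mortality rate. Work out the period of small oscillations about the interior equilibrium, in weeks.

Here r = 0.944 and m = 0.399, so r·m = 0.377.
ω = √0.377 = 0.614 per week, hence T = 2π/ω ≈ 10.2 weeks.

T ≈ 10.2 weeks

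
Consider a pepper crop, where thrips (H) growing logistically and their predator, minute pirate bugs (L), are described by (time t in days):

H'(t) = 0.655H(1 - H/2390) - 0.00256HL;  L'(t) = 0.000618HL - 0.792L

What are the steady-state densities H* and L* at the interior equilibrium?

H* ≈ 1280, L* ≈ 119

From dL/dt = 0 with L > 0: 0.000618H* = 0.792, so H* = 1280.
Substitute into dH/dt = 0: 0.655(1 - 1280/2390) = 0.00256L*.
The bracket is 0.464, giving L* = 0.304/0.00256 = 119.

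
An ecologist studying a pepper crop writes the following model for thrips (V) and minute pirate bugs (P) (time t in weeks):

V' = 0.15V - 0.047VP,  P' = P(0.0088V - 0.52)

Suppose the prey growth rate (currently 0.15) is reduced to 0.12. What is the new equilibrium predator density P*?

At the interior fixed point, setting dV/dt = 0 with V > 0 fixes P* = (prey growth rate)/(VP coefficient) — independent of the other coefficients.
With the change, P* = 0.12/0.047 = 2.55; it falls from 3.19.

P* ≈ 2.55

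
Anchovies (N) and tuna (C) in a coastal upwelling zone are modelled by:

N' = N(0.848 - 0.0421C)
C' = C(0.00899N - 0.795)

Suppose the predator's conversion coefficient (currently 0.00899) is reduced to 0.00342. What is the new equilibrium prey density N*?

At the interior fixed point, setting dC/dt = 0 with C > 0 fixes N* = (predator death rate)/(NC coefficient) — independent of the other coefficients.
With the change, N* = 0.795/0.00342 = 232; it rises from 88.4.

N* ≈ 232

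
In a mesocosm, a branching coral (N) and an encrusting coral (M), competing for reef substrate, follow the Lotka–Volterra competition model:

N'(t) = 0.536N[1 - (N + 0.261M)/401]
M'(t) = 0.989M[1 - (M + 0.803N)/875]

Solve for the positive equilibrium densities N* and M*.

N* ≈ 218, M* ≈ 700

Setting both brackets to zero gives the nullclines N + 0.261M = 401 and 0.803N + M = 875.
Substituting M = 875 - 0.803N into the first: N(1 - 0.261·0.803) = 401 - 0.261·875.
So N* = 173/0.79 = 218, and then M* = 875 - 0.803·218 = 700.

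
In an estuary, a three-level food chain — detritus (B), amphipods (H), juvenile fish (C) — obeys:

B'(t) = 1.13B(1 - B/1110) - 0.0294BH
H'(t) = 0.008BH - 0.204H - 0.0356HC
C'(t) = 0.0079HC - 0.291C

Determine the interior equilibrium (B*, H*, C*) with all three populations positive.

From dC/dt = 0: 0.0079H* = 0.291, so H* = 36.8.
From dB/dt = 0: 1.13(1 - B*/1110) = 0.0294·36.8, giving B* = 1110·(1 - 0.958) = 46.2.
From dH/dt = 0: 0.008·46.2 - 0.204 = 0.0356C*, so C* = 0.166/0.0356 = 4.65.

B* ≈ 46.2, H* ≈ 36.8, C* ≈ 4.65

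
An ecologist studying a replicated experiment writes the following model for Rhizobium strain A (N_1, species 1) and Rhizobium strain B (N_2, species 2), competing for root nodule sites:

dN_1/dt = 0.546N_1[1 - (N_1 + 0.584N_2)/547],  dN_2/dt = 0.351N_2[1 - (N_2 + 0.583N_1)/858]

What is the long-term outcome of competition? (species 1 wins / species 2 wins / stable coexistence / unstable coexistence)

stable coexistence

Compare the nullcline intercepts: K1/α12 = 547/0.584 = 937 > K2 = 858; K2/α21 = 858/0.583 = 1470 > K1 = 547.
Since both inequalities hold, each species can invade when rare, so the interior equilibrium is stable.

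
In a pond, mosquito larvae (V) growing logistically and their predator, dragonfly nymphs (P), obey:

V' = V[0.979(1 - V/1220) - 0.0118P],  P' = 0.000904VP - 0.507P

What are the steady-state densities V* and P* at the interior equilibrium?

From dP/dt = 0 with P > 0: 0.000904V* = 0.507, so V* = 561.
Substitute into dV/dt = 0: 0.979(1 - 561/1220) = 0.0118P*.
The bracket is 0.54, giving P* = 0.529/0.0118 = 44.8.

V* ≈ 561, P* ≈ 44.8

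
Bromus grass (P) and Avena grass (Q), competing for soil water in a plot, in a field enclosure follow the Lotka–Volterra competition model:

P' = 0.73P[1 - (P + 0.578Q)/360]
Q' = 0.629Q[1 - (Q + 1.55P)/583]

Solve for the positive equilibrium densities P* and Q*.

P* ≈ 221, Q* ≈ 240

Setting both brackets to zero gives the nullclines P + 0.578Q = 360 and 1.55P + Q = 583.
Substituting Q = 583 - 1.55P into the first: P(1 - 0.578·1.55) = 360 - 0.578·583.
So P* = 23/0.104 = 221, and then Q* = 583 - 1.55·221 = 240.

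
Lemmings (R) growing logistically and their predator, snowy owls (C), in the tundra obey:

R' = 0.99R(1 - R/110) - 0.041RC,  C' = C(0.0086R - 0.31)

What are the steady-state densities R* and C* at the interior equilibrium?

R* ≈ 36, C* ≈ 16.2

From dC/dt = 0 with C > 0: 0.0086R* = 0.31, so R* = 36.
Substitute into dR/dt = 0: 0.99(1 - 36/110) = 0.041C*.
The bracket is 0.672, giving C* = 0.666/0.041 = 16.2.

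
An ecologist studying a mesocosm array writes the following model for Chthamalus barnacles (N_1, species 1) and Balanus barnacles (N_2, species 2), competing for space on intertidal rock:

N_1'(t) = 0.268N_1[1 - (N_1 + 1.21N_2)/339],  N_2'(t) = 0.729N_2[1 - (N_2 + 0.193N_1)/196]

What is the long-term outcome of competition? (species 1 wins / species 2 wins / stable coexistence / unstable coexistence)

stable coexistence

Compare the nullcline intercepts: K1/α12 = 339/1.21 = 280 > K2 = 196; K2/α21 = 196/0.193 = 1020 > K1 = 339.
Since both inequalities hold, each species can invade when rare, so the interior equilibrium is stable.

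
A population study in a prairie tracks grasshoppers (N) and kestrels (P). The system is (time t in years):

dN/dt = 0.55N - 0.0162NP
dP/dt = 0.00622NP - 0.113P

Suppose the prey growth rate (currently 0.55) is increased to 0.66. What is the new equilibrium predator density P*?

At the interior fixed point, setting dN/dt = 0 with N > 0 fixes P* = (prey growth rate)/(NP coefficient) — independent of the other coefficients.
With the change, P* = 0.66/0.0162 = 40.7; it rises from 34.

P* ≈ 40.7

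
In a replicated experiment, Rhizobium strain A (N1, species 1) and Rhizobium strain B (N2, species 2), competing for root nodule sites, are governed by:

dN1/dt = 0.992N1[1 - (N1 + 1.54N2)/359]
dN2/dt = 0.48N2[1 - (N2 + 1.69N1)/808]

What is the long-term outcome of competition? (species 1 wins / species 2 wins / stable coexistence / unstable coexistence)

Compare the nullcline intercepts: K1/α12 = 359/1.54 = 233 < K2 = 808; K2/α21 = 808/1.69 = 478 > K1 = 359.
Since the inequalities point opposite ways, species 2 can invade but species 1 cannot.

species 2 excludes species 1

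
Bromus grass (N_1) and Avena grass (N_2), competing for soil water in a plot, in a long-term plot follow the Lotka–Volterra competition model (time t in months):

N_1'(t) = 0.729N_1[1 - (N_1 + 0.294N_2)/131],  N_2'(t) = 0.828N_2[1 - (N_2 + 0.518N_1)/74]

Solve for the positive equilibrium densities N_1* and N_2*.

N_1* ≈ 129, N_2* ≈ 7.25

Setting both brackets to zero gives the nullclines N_1 + 0.294N_2 = 131 and 0.518N_1 + N_2 = 74.
Substituting N_2 = 74 - 0.518N_1 into the first: N_1(1 - 0.294·0.518) = 131 - 0.294·74.
So N_1* = 109/0.848 = 129, and then N_2* = 74 - 0.518·129 = 7.25.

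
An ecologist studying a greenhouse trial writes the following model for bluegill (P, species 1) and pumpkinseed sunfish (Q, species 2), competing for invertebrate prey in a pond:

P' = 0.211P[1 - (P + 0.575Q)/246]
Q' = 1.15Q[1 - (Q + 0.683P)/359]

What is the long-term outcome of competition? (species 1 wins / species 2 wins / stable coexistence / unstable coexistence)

Compare the nullcline intercepts: K1/α12 = 246/0.575 = 428 > K2 = 359; K2/α21 = 359/0.683 = 526 > K1 = 246.
Since both inequalities hold, each species can invade when rare, so the interior equilibrium is stable.

stable coexistence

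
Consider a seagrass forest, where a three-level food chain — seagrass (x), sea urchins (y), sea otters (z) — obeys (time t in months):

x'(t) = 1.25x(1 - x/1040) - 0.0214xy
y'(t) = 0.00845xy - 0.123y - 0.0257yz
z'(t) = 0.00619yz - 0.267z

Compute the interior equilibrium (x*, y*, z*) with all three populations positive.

From dz/dt = 0: 0.00619y* = 0.267, so y* = 43.1.
From dx/dt = 0: 1.25(1 - x*/1040) = 0.0214·43.1, giving x* = 1040·(1 - 0.738) = 272.
From dy/dt = 0: 0.00845·272 - 0.123 = 0.0257z*, so z* = 2.18/0.0257 = 84.6.

x* ≈ 272, y* ≈ 43.1, z* ≈ 84.6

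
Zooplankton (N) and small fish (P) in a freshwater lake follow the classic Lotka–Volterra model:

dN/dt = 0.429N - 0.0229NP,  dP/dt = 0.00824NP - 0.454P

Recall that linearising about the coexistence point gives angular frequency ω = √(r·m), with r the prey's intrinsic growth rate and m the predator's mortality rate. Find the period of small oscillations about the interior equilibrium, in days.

T ≈ 14.2 days

Here r = 0.429 and m = 0.454, so r·m = 0.195.
ω = √0.195 = 0.441 per day, hence T = 2π/ω ≈ 14.2 days.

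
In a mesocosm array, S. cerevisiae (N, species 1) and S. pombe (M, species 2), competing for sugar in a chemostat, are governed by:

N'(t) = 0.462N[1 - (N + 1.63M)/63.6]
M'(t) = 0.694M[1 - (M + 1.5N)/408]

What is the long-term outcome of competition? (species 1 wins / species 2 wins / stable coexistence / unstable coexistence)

Compare the nullcline intercepts: K1/α12 = 63.6/1.63 = 39 < K2 = 408; K2/α21 = 408/1.5 = 272 > K1 = 63.6.
Since the inequalities point opposite ways, species 2 can invade but species 1 cannot.

species 2 excludes species 1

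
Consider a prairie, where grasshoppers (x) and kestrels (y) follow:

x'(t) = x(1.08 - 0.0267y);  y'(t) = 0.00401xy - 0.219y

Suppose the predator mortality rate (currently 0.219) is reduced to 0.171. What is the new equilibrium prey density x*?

x* ≈ 42.6

At the interior fixed point, setting dy/dt = 0 with y > 0 fixes x* = (predator death rate)/(xy coefficient) — independent of the other coefficients.
With the change, x* = 0.171/0.00401 = 42.6; it falls from 54.6.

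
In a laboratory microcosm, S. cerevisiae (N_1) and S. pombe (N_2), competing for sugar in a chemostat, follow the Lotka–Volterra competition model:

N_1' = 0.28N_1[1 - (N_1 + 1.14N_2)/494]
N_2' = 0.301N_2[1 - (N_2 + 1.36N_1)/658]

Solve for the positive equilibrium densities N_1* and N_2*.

N_1* ≈ 465, N_2* ≈ 25.1

Setting both brackets to zero gives the nullclines N_1 + 1.14N_2 = 494 and 1.36N_1 + N_2 = 658.
Substituting N_2 = 658 - 1.36N_1 into the first: N_1(1 - 1.14·1.36) = 494 - 1.14·658.
So N_1* = -256/-0.55 = 465, and then N_2* = 658 - 1.36·465 = 25.1.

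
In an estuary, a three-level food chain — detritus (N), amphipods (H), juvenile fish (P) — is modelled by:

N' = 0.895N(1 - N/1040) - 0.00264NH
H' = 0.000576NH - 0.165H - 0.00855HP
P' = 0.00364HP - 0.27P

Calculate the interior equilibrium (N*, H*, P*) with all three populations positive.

From dP/dt = 0: 0.00364H* = 0.27, so H* = 74.2.
From dN/dt = 0: 0.895(1 - N*/1040) = 0.00264·74.2, giving N* = 1040·(1 - 0.219) = 812.
From dH/dt = 0: 0.000576·812 - 0.165 = 0.00855P*, so P* = 0.303/0.00855 = 35.4.

N* ≈ 812, H* ≈ 74.2, P* ≈ 35.4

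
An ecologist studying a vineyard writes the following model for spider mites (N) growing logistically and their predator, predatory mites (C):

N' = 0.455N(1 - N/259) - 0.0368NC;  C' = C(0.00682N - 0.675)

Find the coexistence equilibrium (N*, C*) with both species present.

N* ≈ 99, C* ≈ 7.64

From dC/dt = 0 with C > 0: 0.00682N* = 0.675, so N* = 99.
Substitute into dN/dt = 0: 0.455(1 - 99/259) = 0.0368C*.
The bracket is 0.618, giving C* = 0.281/0.0368 = 7.64.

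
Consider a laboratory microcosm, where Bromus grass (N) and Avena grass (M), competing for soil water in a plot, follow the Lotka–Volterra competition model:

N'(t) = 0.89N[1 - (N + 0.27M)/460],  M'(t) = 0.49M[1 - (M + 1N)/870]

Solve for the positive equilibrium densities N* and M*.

N* ≈ 308, M* ≈ 562

Setting both brackets to zero gives the nullclines N + 0.27M = 460 and 1N + M = 870.
Substituting M = 870 - 1N into the first: N(1 - 0.27·1) = 460 - 0.27·870.
So N* = 225/0.73 = 308, and then M* = 870 - 1·308 = 562.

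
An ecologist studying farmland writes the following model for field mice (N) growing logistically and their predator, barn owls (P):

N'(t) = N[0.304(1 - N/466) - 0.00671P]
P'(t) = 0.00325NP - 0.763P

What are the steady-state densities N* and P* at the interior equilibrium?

N* ≈ 235, P* ≈ 22.5

From dP/dt = 0 with P > 0: 0.00325N* = 0.763, so N* = 235.
Substitute into dN/dt = 0: 0.304(1 - 235/466) = 0.00671P*.
The bracket is 0.496, giving P* = 0.151/0.00671 = 22.5.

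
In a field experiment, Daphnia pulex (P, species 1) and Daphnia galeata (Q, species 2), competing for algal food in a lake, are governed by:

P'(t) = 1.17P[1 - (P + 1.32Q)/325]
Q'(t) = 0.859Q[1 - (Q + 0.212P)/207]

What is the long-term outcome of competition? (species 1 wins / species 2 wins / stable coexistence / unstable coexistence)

Compare the nullcline intercepts: K1/α12 = 325/1.32 = 246 > K2 = 207; K2/α21 = 207/0.212 = 976 > K1 = 325.
Since both inequalities hold, each species can invade when rare, so the interior equilibrium is stable.

stable coexistence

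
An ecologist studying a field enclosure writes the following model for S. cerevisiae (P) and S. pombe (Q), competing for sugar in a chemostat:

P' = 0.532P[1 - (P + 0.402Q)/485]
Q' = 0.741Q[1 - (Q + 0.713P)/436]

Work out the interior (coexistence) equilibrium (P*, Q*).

Setting both brackets to zero gives the nullclines P + 0.402Q = 485 and 0.713P + Q = 436.
Substituting Q = 436 - 0.713P into the first: P(1 - 0.402·0.713) = 485 - 0.402·436.
So P* = 310/0.713 = 434, and then Q* = 436 - 0.713·434 = 126.

P* ≈ 434, Q* ≈ 126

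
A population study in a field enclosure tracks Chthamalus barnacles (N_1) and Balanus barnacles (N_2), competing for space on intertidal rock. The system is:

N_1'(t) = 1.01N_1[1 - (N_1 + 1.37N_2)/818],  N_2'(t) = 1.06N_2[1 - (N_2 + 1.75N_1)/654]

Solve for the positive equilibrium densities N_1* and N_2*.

N_1* ≈ 55.8, N_2* ≈ 556

Setting both brackets to zero gives the nullclines N_1 + 1.37N_2 = 818 and 1.75N_1 + N_2 = 654.
Substituting N_2 = 654 - 1.75N_1 into the first: N_1(1 - 1.37·1.75) = 818 - 1.37·654.
So N_1* = -78/-1.4 = 55.8, and then N_2* = 654 - 1.75·55.8 = 556.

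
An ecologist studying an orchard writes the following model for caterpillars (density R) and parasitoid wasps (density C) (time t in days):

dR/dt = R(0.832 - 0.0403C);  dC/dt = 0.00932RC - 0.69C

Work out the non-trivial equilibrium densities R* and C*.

R* ≈ 74, C* ≈ 20.6

Set dC/dt = 0 with C > 0: 0.00932R - 0.69 = 0, so R* = 0.69/0.00932 = 74.
Set dR/dt = 0 with R > 0: 0.832 - 0.0403C = 0, so C* = 0.832/0.0403 = 20.6.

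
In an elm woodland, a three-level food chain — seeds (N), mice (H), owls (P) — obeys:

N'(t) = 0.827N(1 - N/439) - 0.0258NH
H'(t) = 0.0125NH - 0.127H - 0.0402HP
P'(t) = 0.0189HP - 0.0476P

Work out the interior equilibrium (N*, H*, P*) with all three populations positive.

N* ≈ 405, H* ≈ 2.52, P* ≈ 123

From dP/dt = 0: 0.0189H* = 0.0476, so H* = 2.52.
From dN/dt = 0: 0.827(1 - N*/439) = 0.0258·2.52, giving N* = 439·(1 - 0.0786) = 405.
From dH/dt = 0: 0.0125·405 - 0.127 = 0.0402P*, so P* = 4.93/0.0402 = 123.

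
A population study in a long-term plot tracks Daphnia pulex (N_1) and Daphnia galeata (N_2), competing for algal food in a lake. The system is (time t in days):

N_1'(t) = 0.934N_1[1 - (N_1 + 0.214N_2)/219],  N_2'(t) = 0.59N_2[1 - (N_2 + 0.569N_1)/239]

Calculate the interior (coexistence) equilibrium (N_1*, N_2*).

Setting both brackets to zero gives the nullclines N_1 + 0.214N_2 = 219 and 0.569N_1 + N_2 = 239.
Substituting N_2 = 239 - 0.569N_1 into the first: N_1(1 - 0.214·0.569) = 219 - 0.214·239.
So N_1* = 168/0.878 = 191, and then N_2* = 239 - 0.569·191 = 130.

N_1* ≈ 191, N_2* ≈ 130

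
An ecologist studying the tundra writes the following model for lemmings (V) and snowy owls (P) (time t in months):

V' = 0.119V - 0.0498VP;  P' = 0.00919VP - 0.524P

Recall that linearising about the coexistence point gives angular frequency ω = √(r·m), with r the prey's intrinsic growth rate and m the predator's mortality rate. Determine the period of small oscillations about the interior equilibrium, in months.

T ≈ 25.2 months

Here r = 0.119 and m = 0.524, so r·m = 0.0624.
ω = √0.0624 = 0.25 per month, hence T = 2π/ω ≈ 25.2 months.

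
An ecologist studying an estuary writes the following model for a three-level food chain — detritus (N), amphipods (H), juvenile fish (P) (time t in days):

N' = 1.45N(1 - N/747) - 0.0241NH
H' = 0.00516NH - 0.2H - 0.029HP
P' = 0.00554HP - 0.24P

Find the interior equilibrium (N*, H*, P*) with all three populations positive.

From dP/dt = 0: 0.00554H* = 0.24, so H* = 43.3.
From dN/dt = 0: 1.45(1 - N*/747) = 0.0241·43.3, giving N* = 747·(1 - 0.72) = 209.
From dH/dt = 0: 0.00516·209 - 0.2 = 0.029P*, so P* = 0.879/0.029 = 30.3.

N* ≈ 209, H* ≈ 43.3, P* ≈ 30.3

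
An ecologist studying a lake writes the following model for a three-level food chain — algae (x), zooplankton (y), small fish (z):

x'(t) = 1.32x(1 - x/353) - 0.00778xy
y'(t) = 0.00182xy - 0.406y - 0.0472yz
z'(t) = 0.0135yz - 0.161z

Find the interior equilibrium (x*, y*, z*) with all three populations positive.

From dz/dt = 0: 0.0135y* = 0.161, so y* = 11.9.
From dx/dt = 0: 1.32(1 - x*/353) = 0.00778·11.9, giving x* = 353·(1 - 0.0703) = 328.
From dy/dt = 0: 0.00182·328 - 0.406 = 0.0472z*, so z* = 0.191/0.0472 = 4.05.

x* ≈ 328, y* ≈ 11.9, z* ≈ 4.05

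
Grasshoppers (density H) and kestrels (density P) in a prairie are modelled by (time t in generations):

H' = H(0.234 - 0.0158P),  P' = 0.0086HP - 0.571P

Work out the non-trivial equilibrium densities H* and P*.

H* ≈ 66.4, P* ≈ 14.8

Set dP/dt = 0 with P > 0: 0.0086H - 0.571 = 0, so H* = 0.571/0.0086 = 66.4.
Set dH/dt = 0 with H > 0: 0.234 - 0.0158P = 0, so P* = 0.234/0.0158 = 14.8.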